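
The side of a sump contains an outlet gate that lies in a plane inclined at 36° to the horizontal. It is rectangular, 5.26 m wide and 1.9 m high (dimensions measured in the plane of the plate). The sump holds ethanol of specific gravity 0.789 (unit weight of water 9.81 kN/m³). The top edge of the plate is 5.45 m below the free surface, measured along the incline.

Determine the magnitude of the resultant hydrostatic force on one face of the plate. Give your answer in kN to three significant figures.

γ = 0.789 × 9.81 = 7.74009 kN/m³.
Let θ = 36° be the plate's angle to the horizontal; measure y along the incline from where the plane meets the free surface. Vertical depth h = y·sinθ with sinθ = 0.587785.
The centroid lies 1.9/2 = 0.95 m below the top edge, so y_c = 5.45 + 0.95 = 6.4 m and h_c = 6.4 × 0.587785 = 3.76182 m.
A = 5.26 × 1.9 = 9.994 m².
Resultant F = γ·h_c·A = 7.74009 × 3.76182 × 9.994 = 290.994 kN.

F ≈ 291 kN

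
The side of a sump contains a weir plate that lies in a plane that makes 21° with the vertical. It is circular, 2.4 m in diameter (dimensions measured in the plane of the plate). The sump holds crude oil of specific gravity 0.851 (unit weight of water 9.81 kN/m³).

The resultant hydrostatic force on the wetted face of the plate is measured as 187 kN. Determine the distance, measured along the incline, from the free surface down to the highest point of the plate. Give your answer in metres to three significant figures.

γ = 0.851 × 9.81 = 8.34831 kN/m³.
A = π(1.2)² = 4.52389 m².
From F = γ·h_c·A, the centroid depth is h_c = 187/(8.34831 × 4.52389) = 4.95143 m.
The plate makes 21° with the vertical, i.e. θ = 90° − 21° = 69° to the horizontal. Measuring y along the incline from the free-surface line, vertical depth h = y·sinθ with sinθ = 0.933580.
Along the incline, y_c = h_c/sinθ = 4.95143/0.933580 = 5.3037 m.
The centroid is at the centre, 1.2 m below the top of the plate, so the highest point sits at y_top = 5.3037 − 1.2 = 4.1037 m along the incline.

y_top ≈ 4.10 m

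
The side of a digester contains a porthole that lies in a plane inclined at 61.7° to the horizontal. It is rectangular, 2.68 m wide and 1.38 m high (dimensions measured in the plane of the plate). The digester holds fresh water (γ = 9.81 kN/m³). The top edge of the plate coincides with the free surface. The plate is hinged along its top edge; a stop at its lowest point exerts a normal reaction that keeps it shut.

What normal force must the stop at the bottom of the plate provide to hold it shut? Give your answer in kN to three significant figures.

P ≈ 14.7 kN

γ = 9.81 kN/m³.
Let θ = 61.7° be the plate's angle to the horizontal; measure y along the incline from where the plane meets the free surface. Vertical depth h = y·sinθ with sinθ = 0.880477.
The centroid lies 1.38/2 = 0.69 m below the top edge, so y_c = 0.69 m and h_c = 0.69 × 0.880477 = 0.607529 m.
A = 2.68 × 1.38 = 3.6984 m².
Resultant F = γ·h_c·A = 9.81 × 0.607529 × 3.6984 = 22.0419 kN.
I_c = b·h³/12 = 2.68 × 1.38³/12 = 0.586936 m⁴.
Centre of pressure: y_p = y_c + I_c/(y_c·A) = 0.69 + 0.586936/(0.69 × 3.6984) = 0.69 + 0.23 = 0.92 m along the plane.
The resultant acts 0.69 + 0.23 = 0.92 m (along the plate) below the hinge at the top edge, so the moment about the hinge is M = F × 0.92 = 22.0419 × 0.92 = 20.2785 kN·m.
A normal force at the bottom, 1.38 m from the hinge, must supply this moment: P = 20.2785/1.38 = 14.6946 kN.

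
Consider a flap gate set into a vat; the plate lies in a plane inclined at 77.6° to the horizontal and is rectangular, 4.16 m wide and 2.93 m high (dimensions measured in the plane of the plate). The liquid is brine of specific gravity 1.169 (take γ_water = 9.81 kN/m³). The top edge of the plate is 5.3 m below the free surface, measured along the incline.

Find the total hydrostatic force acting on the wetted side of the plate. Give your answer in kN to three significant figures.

γ = 1.169 × 9.81 = 11.46789 kN/m³.
Let θ = 77.6° be the plate's angle to the horizontal; measure y along the incline from where the plane meets the free surface. Vertical depth h = y·sinθ with sinθ = 0.976672.
The centroid lies 2.93/2 = 1.465 m below the top edge, so y_c = 5.3 + 1.465 = 6.765 m and h_c = 6.765 × 0.976672 = 6.60719 m.
A = 4.16 × 2.93 = 12.1888 m².
Resultant F = γ·h_c·A = 11.46789 × 6.60719 × 12.1888 = 923.552 kN.

F ≈ 924 kN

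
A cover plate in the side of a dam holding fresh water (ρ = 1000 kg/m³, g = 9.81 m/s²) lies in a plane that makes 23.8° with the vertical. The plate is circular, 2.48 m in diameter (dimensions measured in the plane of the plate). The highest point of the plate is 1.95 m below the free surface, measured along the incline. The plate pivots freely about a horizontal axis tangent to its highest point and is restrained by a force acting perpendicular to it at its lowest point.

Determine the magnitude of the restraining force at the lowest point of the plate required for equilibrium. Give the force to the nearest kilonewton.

γ = ρg = 1000 × 9.81 = 9810 N/m³ = 9.81 kN/m³.
The plate makes 23.8° with the vertical, i.e. θ = 90° − 23.8° = 66.2° to the horizontal. Measuring y along the incline from the free-surface line, vertical depth h = y·sinθ with sinθ = 0.914960.
The centroid is at the centre, 1.24 m below the top of the plate, so y_c = 1.95 + 1.24 = 3.19 m and h_c = 3.19 × 0.914960 = 2.91872 m.
A = π(1.24)² = 4.83051 m².
Resultant F = γ·h_c·A = 9.81 × 2.91872 × 4.83051 = 138.31 kN.
I_c = πr⁴/4 = π × 1.24⁴/4 = 1.85685 m⁴.
Centre of pressure: y_p = y_c + I_c/(y_c·A) = 3.19 + 1.85685/(3.19 × 4.83051) = 3.19 + 0.120502 = 3.3105 m along the plane.
The resultant acts 1.24 + 0.120502 = 1.3605 m (along the plate) below the hinge at the top edge, so the moment about the hinge is M = F × 1.3605 = 138.31 × 1.3605 = 188.171 kN·m.
A normal force at the bottom, 2.48 m from the hinge, must supply this moment: P = 188.171/2.48 = 75.8754 kN.

P ≈ 76 kN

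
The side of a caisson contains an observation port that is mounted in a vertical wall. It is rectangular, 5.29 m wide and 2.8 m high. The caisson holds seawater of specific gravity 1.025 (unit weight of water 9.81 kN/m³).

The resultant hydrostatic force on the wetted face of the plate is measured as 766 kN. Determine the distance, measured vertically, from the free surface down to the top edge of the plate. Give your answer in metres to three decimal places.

γ = 1.025 × 9.81 = 10.05525 kN/m³.
A = 5.29 × 2.8 = 14.812 m².
From F = γ·h_c·A, the centroid depth is h_c = 766/(10.05525 × 14.812) = 5.14307 m.
The centroid lies 2.8/2 = 1.4 m below the top edge, so the top edge sits at h_top = 5.14307 − 1.4 = 3.74307 m below the surface.

d_top ≈ 3.743 m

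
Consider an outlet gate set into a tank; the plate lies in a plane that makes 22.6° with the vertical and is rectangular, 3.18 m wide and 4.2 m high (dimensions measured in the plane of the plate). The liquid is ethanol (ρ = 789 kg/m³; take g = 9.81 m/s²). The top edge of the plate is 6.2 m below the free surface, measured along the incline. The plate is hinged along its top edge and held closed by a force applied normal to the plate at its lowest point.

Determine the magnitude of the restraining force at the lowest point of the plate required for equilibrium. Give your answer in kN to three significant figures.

γ = ρg = 789 × 9.81 / 1000 = 7.74009 kN/m³.
The plate makes 22.6° with the vertical, i.e. θ = 90° − 22.6° = 67.4° to the horizontal. Measuring y along the incline from the free-surface line, vertical depth h = y·sinθ with sinθ = 0.923210.
The centroid lies 4.2/2 = 2.1 m below the top edge, so y_c = 6.2 + 2.1 = 8.3 m and h_c = 8.3 × 0.923210 = 7.66264 m.
A = 3.18 × 4.2 = 13.356 m².
Resultant F = γ·h_c·A = 7.74009 × 7.66264 × 13.356 = 792.138 kN.
I_c = b·h³/12 = 3.18 × 4.2³/12 = 19.6333 m⁴.
Centre of pressure: y_p = y_c + I_c/(y_c·A) = 8.3 + 19.6333/(8.3 × 13.356) = 8.3 + 0.177108 = 8.47711 m along the plane.
The resultant acts 2.1 + 0.177108 = 2.27711 m (along the plate) below the hinge at the top edge, so the moment about the hinge is M = F × 2.27711 = 792.138 × 2.27711 = 1803.79 kN·m.
A normal force at the bottom, 4.2 m from the hinge, must supply this moment: P = 1803.79/4.2 = 429.474 kN.

P ≈ 429 kN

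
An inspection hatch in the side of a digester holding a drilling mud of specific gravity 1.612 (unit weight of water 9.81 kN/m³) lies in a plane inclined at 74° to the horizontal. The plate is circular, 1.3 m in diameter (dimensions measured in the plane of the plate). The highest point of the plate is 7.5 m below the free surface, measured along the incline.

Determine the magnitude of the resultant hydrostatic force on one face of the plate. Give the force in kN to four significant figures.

γ = 1.612 × 9.81 = 15.81372 kN/m³.
Let θ = 74° be the plate's angle to the horizontal; measure y along the incline from where the plane meets the free surface. Vertical depth h = y·sinθ with sinθ = 0.961262.
The centroid is at the centre, 0.65 m below the top of the plate, so y_c = 7.5 + 0.65 = 8.15 m and h_c = 8.15 × 0.961262 = 7.83429 m.
A = π(0.65)² = 1.32732 m².
Resultant F = γ·h_c·A = 15.81372 × 7.83429 × 1.32732 = 164.441 kN.

F ≈ 164.4 kN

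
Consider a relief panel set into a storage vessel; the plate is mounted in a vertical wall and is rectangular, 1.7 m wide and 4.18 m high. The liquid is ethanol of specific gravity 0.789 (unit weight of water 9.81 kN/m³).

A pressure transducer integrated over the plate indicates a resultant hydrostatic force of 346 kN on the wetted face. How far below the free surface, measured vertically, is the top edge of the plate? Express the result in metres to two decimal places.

d_top ≈ 4.20 m

γ = 0.789 × 9.81 = 7.74009 kN/m³.
A = 1.7 × 4.18 = 7.106 m².
From F = γ·h_c·A, the centroid depth is h_c = 346/(7.74009 × 7.106) = 6.29079 m.
The centroid lies 4.18/2 = 2.09 m below the top edge, so the top edge sits at h_top = 6.29079 − 2.09 = 4.20079 m below the surface.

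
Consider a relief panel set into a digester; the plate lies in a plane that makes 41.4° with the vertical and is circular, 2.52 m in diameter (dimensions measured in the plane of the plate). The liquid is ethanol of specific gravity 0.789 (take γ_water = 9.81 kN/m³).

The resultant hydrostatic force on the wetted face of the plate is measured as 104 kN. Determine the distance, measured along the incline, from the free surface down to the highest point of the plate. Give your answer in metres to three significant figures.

y_top ≈ 2.33 m

γ = 0.789 × 9.81 = 7.74009 kN/m³.
A = π(1.26)² = 4.98759 m².
From F = γ·h_c·A, the centroid depth is h_c = 104/(7.74009 × 4.98759) = 2.69399 m.
The plate makes 41.4° with the vertical, i.e. θ = 90° − 41.4° = 48.6° to the horizontal. Measuring y along the incline from the free-surface line, vertical depth h = y·sinθ with sinθ = 0.750111.
Along the incline, y_c = h_c/sinθ = 2.69399/0.750111 = 3.59146 m.
The centroid is at the centre, 1.26 m below the top of the plate, so the highest point sits at y_top = 3.59146 − 1.26 = 2.33146 m along the incline.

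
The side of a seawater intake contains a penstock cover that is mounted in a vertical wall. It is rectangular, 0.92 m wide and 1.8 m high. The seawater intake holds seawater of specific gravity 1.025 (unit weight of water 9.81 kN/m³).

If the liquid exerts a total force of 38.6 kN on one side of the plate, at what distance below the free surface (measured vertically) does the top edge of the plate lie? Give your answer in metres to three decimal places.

d_top ≈ 1.418 m

γ = 1.025 × 9.81 = 10.05525 kN/m³.
A = 0.92 × 1.8 = 1.656 m².
From F = γ·h_c·A, the centroid depth is h_c = 38.6/(10.05525 × 1.656) = 2.31811 m.
The centroid lies 1.8/2 = 0.9 m below the top edge, so the top edge sits at h_top = 2.31811 − 0.9 = 1.41811 m below the surface.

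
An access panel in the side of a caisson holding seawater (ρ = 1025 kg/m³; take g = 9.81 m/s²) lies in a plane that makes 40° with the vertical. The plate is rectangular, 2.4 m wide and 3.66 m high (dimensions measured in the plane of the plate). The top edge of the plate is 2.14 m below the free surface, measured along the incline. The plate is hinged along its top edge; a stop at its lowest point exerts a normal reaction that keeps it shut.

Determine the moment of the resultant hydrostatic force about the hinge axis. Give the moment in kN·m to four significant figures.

γ = ρg = 1025 × 9.81 / 1000 = 10.05525 kN/m³.
The plate makes 40° with the vertical, i.e. θ = 90° − 40° = 50° to the horizontal. Measuring y along the incline from the free-surface line, vertical depth h = y·sinθ with sinθ = 0.766044.
The centroid lies 3.66/2 = 1.83 m below the top edge, so y_c = 2.14 + 1.83 = 3.97 m and h_c = 3.97 × 0.766044 = 3.04119 m.
A = 2.4 × 3.66 = 8.784 m².
Resultant F = γ·h_c·A = 10.05525 × 3.04119 × 8.784 = 268.614 kN.
I_c = b·h³/12 = 2.4 × 3.66³/12 = 9.80558 m⁴.
Centre of pressure: y_p = y_c + I_c/(y_c·A) = 3.97 + 9.80558/(3.97 × 8.784) = 3.97 + 0.281184 = 4.25118 m along the plane.
The resultant acts 1.83 + 0.281184 = 2.11118 m (along the plate) below the hinge at the top edge, so the moment about the hinge is M = F × 2.11118 = 268.614 × 2.11118 = 567.093 kN·m.

M ≈ 567.1 kN·m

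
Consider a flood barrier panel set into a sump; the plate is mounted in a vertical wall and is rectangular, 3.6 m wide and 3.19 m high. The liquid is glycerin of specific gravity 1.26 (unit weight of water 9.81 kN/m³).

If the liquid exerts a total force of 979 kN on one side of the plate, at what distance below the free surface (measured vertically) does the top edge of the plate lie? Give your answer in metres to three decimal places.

d_top ≈ 5.302 m

γ = 1.26 × 9.81 = 12.3606 kN/m³.
A = 3.6 × 3.19 = 11.484 m².
From F = γ·h_c·A, the centroid depth is h_c = 979/(12.3606 × 11.484) = 6.89684 m.
The centroid lies 3.19/2 = 1.595 m below the top edge, so the top edge sits at h_top = 6.89684 − 1.595 = 5.30184 m below the surface.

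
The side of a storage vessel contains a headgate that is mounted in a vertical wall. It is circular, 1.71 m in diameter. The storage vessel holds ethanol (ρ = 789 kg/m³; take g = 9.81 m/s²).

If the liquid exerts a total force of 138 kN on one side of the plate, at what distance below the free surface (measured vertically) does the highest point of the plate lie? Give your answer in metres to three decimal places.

d_top ≈ 6.908 m

γ = ρg = 789 × 9.81 / 1000 = 7.74009 kN/m³.
A = π(0.855)² = 2.29658 m².
From F = γ·h_c·A, the centroid depth is h_c = 138/(7.74009 × 2.29658) = 7.76339 m.
The centroid is at the centre, 0.855 m below the top of the plate, so the highest point sits at h_top = 7.76339 − 0.855 = 6.90839 m below the surface.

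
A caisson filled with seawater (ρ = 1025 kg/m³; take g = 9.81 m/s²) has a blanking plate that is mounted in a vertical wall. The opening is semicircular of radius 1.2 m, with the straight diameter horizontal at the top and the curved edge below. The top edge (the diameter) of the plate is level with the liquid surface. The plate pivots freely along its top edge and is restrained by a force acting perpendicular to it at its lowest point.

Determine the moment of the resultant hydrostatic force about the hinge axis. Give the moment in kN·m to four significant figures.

γ = ρg = 1025 × 9.81 / 1000 = 10.05525 kN/m³.
The centroid of a semicircle lies 4r/(3π) = 0.509296 m from the diameter, here below the top edge, so the centroid depth is h_c = 0.509296 m.
A = πr²/2 = π × 1.2²/2 = 2.26195 m².
Resultant F = γ·h_c·A = 10.05525 × 0.509296 × 2.26195 = 11.5837 kN.
I_c = (π/8 − 8/(9π))·r⁴ = 0.109757 × 1.2⁴ = 0.227592 m⁴.
Centre of pressure: y_p = y_c + I_c/(y_c·A) = 0.509296 + 0.227592/(0.509296 × 2.26195) = 0.509296 + 0.197562 = 0.706858 m along the plane.
The resultant acts 0.509296 + 0.197562 = 0.706858 m (along the plate) below the hinge at the top edge, so the moment about the hinge is M = F × 0.706858 = 11.5837 × 0.706858 = 8.18803 kN·m.

M ≈ 8.188 kN·m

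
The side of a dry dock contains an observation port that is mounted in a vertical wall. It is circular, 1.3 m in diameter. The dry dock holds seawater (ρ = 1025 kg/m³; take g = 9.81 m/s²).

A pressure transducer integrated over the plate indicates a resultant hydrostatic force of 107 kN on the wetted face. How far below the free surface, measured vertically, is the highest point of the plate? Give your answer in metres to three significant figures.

d_top ≈ 7.37 m

γ = ρg = 1025 × 9.81 / 1000 = 10.05525 kN/m³.
A = π(0.65)² = 1.32732 m².
From F = γ·h_c·A, the centroid depth is h_c = 107/(10.05525 × 1.32732) = 8.01706 m.
The centroid is at the centre, 0.65 m below the top of the plate, so the highest point sits at h_top = 8.01706 − 0.65 = 7.36706 m below the surface.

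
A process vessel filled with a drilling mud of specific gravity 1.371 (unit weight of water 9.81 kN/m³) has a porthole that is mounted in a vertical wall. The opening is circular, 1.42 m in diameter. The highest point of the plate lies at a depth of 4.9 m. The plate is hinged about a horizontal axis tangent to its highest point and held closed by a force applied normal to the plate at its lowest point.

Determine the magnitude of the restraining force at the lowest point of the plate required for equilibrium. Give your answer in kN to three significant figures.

γ = 1.371 × 9.81 = 13.44951 kN/m³.
The centroid is at the centre, 0.71 m below the top of the plate, so the centroid depth is h_c = 4.9 + 0.71 = 5.61 m.
A = π(0.71)² = 1.58368 m².
Resultant F = γ·h_c·A = 13.44951 × 5.61 × 1.58368 = 119.491 kN.
I_c = πr⁴/4 = π × 0.71⁴/4 = 0.199583 m⁴.
Centre of pressure: y_p = y_c + I_c/(y_c·A) = 5.61 + 0.199583/(5.61 × 1.58368) = 5.61 + 0.0224643 = 5.63246 m along the plane.
The resultant acts 0.71 + 0.0224643 = 0.732464 m (along the plate) below the hinge at the top edge, so the moment about the hinge is M = F × 0.732464 = 119.491 × 0.732464 = 87.5229 kN·m.
A normal force at the bottom, 1.42 m from the hinge, must supply this moment: P = 87.5229/1.42 = 61.6358 kN.

P ≈ 61.6 kN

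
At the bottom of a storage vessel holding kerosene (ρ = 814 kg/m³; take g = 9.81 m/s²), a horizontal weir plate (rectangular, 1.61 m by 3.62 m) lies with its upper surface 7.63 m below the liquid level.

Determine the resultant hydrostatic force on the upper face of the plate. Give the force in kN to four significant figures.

γ = ρg = 814 × 9.81 / 1000 = 7.98534 kN/m³.
The plate is horizontal, so pressure is uniform at p = γ·h = 7.98534 × 7.63 = 60.9281 kN/m².
A = 1.61 × 3.62 = 5.8282 m².
F = p·A = 60.9281 × 5.8282 = 355.101 kN.

F ≈ 355.1 kN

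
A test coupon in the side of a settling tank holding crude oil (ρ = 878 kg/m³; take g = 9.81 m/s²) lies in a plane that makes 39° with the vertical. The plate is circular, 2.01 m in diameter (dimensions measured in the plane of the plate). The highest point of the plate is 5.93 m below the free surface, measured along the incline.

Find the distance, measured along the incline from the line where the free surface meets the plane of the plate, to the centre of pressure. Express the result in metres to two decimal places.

y_p = 6.97 m

γ = ρg = 878 × 9.81 / 1000 = 8.61318 kN/m³.
The plate makes 39° with the vertical, i.e. θ = 90° − 39° = 51° to the horizontal. Measuring y along the incline from the free-surface line, vertical depth h = y·sinθ with sinθ = 0.777146.
The centroid is at the centre, 1.005 m below the top of the plate, so y_c = 5.93 + 1.005 = 6.935 m and h_c = 6.935 × 0.777146 = 5.38951 m.
A = π(1.005)² = 3.17309 m².
Resultant F = γ·h_c·A = 8.61318 × 5.38951 × 3.17309 = 147.297 kN.
I_c = πr⁴/4 = π × 1.005⁴/4 = 0.801224 m⁴.
Centre of pressure: y_p = y_c + I_c/(y_c·A) = 6.935 + 0.801224/(6.935 × 3.17309) = 6.935 + 0.0364104 = 6.97141 m along the plane.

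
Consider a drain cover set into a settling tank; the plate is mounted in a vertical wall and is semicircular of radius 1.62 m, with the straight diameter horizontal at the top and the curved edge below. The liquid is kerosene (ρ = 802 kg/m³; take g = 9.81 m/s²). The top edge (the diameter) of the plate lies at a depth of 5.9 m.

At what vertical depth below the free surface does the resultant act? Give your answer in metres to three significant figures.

γ = ρg = 802 × 9.81 / 1000 = 7.86762 kN/m³.
The centroid of a semicircle lies 4r/(3π) = 0.687549 m from the diameter, here below the top edge, so the centroid depth is h_c = 5.9 + 0.687549 = 6.58755 m.
A = πr²/2 = π × 1.62²/2 = 4.1224 m².
Resultant F = γ·h_c·A = 7.86762 × 6.58755 × 4.1224 = 213.657 kN.
I_c = (π/8 − 8/(9π))·r⁴ = 0.109757 × 1.62⁴ = 0.755949 m⁴.
Centre of pressure: y_p = y_c + I_c/(y_c·A) = 6.58755 + 0.755949/(6.58755 × 4.1224) = 6.58755 + 0.0278367 = 6.61539 m along the plane.

h_p = 6.62 m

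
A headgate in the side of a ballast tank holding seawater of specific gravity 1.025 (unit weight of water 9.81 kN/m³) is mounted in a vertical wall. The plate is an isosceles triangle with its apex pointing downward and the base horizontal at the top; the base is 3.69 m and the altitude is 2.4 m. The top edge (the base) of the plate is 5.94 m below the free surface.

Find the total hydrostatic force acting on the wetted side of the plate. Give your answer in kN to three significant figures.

F ≈ 300 kN

γ = 1.025 × 9.81 = 10.05525 kN/m³.
With the apex down, the centroid sits h/3 = 2.4/3 = 0.8 m below the base (the top edge), so the centroid depth is h_c = 5.94 + 0.8 = 6.74 m.
A = ½ × 3.69 × 2.4 = 4.428 m².
Resultant F = γ·h_c·A = 10.05525 × 6.74 × 4.428 = 300.096 kN.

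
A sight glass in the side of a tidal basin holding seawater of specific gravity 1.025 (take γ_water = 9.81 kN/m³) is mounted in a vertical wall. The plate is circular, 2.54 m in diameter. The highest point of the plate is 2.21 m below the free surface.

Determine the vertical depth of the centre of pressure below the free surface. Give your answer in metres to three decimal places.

γ = 1.025 × 9.81 = 10.05525 kN/m³.
The centroid is at the centre, 1.27 m below the top of the plate, so the centroid depth is h_c = 2.21 + 1.27 = 3.48 m.
A = π(1.27)² = 5.06707 m².
Resultant F = γ·h_c·A = 10.05525 × 3.48 × 5.06707 = 177.308 kN.
I_c = πr⁴/4 = π × 1.27⁴/4 = 2.04317 m⁴.
Centre of pressure: y_p = y_c + I_c/(y_c·A) = 3.48 + 2.04317/(3.48 × 5.06707) = 3.48 + 0.115869 = 3.59587 m along the plane.

h_p = 3.596 m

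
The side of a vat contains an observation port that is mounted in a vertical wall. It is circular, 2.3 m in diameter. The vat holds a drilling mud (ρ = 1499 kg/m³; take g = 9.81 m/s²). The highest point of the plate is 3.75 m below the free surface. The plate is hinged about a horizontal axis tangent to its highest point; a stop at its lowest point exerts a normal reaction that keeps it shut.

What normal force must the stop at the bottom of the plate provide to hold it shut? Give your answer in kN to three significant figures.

P ≈ 158 kN

γ = ρg = 1499 × 9.81 / 1000 = 14.70519 kN/m³.
The centroid is at the centre, 1.15 m below the top of the plate, so the centroid depth is h_c = 3.75 + 1.15 = 4.9 m.
A = π(1.15)² = 4.15476 m².
Resultant F = γ·h_c·A = 14.70519 × 4.9 × 4.15476 = 299.373 kN.
I_c = πr⁴/4 = π × 1.15⁴/4 = 1.37367 m⁴.
Centre of pressure: y_p = y_c + I_c/(y_c·A) = 4.9 + 1.37367/(4.9 × 4.15476) = 4.9 + 0.0674746 = 4.96747 m along the plane.
The resultant acts 1.15 + 0.0674746 = 1.21747 m (along the plate) below the hinge at the top edge, so the moment about the hinge is M = F × 1.21747 = 299.373 × 1.21747 = 364.478 kN·m.
A normal force at the bottom, 2.3 m from the hinge, must supply this moment: P = 364.478/2.3 = 158.469 kN.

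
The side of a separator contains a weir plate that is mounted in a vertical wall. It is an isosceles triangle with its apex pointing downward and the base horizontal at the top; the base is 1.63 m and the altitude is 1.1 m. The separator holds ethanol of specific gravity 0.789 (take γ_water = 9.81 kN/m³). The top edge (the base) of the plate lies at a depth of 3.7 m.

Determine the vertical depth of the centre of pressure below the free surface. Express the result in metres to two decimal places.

γ = 0.789 × 9.81 = 7.74009 kN/m³.
With the apex down, the centroid sits h/3 = 1.1/3 = 0.366667 m below the base (the top edge), so the centroid depth is h_c = 3.7 + 0.366667 = 4.06667 m.
A = ½ × 1.63 × 1.1 = 0.8965 m².
Resultant F = γ·h_c·A = 7.74009 × 4.06667 × 0.8965 = 28.2186 kN.
I_c = b·h³/36 = 1.63 × 1.1³/36 = 0.0602647 m⁴.
Centre of pressure: y_p = y_c + I_c/(y_c·A) = 4.06667 + 0.0602647/(4.06667 × 0.8965) = 4.06667 + 0.01653 = 4.0832 m along the plane.

h_p = 4.08 m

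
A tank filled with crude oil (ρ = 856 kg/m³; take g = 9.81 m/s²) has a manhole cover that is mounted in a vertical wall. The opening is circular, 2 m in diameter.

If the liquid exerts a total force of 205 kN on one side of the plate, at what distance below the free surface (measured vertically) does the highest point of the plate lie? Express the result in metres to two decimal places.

γ = ρg = 856 × 9.81 / 1000 = 8.39736 kN/m³.
A = π(1)² = 3.14159 m².
From F = γ·h_c·A, the centroid depth is h_c = 205/(8.39736 × 3.14159) = 7.77073 m.
The centroid is at the centre, 1 m below the top of the plate, so the highest point sits at h_top = 7.77073 − 1 = 6.77073 m below the surface.

d_top ≈ 6.77 m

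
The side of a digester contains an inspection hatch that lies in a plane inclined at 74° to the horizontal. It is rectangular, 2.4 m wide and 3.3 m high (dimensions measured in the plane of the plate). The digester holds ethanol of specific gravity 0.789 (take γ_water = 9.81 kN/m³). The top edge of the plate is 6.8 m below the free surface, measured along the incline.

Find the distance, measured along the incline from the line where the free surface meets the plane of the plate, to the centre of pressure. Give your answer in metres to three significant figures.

y_p = 8.56 m

γ = 0.789 × 9.81 = 7.74009 kN/m³.
Let θ = 74° be the plate's angle to the horizontal; measure y along the incline from where the plane meets the free surface. Vertical depth h = y·sinθ with sinθ = 0.961262.
The centroid lies 3.3/2 = 1.65 m below the top edge, so y_c = 6.8 + 1.65 = 8.45 m and h_c = 8.45 × 0.961262 = 8.12266 m.
A = 2.4 × 3.3 = 7.92 m².
Resultant F = γ·h_c·A = 7.74009 × 8.12266 × 7.92 = 497.931 kN.
I_c = b·h³/12 = 2.4 × 3.3³/12 = 7.1874 m⁴.
Centre of pressure: y_p = y_c + I_c/(y_c·A) = 8.45 + 7.1874/(8.45 × 7.92) = 8.45 + 0.107396 = 8.5574 m along the plane.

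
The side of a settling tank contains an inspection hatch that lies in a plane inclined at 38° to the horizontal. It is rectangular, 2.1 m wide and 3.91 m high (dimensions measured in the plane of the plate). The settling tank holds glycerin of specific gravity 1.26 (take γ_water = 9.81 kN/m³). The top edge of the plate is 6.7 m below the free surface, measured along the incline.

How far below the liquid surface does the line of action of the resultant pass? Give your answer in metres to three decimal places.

h_p = 5.419 m

γ = 1.26 × 9.81 = 12.3606 kN/m³.
Let θ = 38° be the plate's angle to the horizontal; measure y along the incline from where the plane meets the free surface. Vertical depth h = y·sinθ with sinθ = 0.615661.
The centroid lies 3.91/2 = 1.955 m below the top edge, so y_c = 6.7 + 1.955 = 8.655 m and h_c = 8.655 × 0.615661 = 5.32855 m.
A = 2.1 × 3.91 = 8.211 m².
Resultant F = γ·h_c·A = 12.3606 × 5.32855 × 8.211 = 540.81 kN.
I_c = b·h³/12 = 2.1 × 3.91³/12 = 10.4609 m⁴.
Centre of pressure: y_p = y_c + I_c/(y_c·A) = 8.655 + 10.4609/(8.655 × 8.211) = 8.655 + 0.147199 = 8.8022 m along the plane.
Vertically, h_p = y_p·sinθ = 8.8022 × 0.615661 = 5.41917 m.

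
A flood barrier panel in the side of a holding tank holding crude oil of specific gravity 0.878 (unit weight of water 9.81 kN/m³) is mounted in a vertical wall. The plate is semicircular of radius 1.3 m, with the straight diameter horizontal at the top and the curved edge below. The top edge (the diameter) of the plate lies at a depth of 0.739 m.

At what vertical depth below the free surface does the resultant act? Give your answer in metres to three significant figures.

h_p = 1.38 m

γ = 0.878 × 9.81 = 8.61318 kN/m³.
The centroid of a semicircle lies 4r/(3π) = 0.551737 m from the diameter, here below the top edge, so the centroid depth is h_c = 0.739 + 0.551737 = 1.29074 m.
A = πr²/2 = π × 1.3²/2 = 2.65465 m².
Resultant F = γ·h_c·A = 8.61318 × 1.29074 × 2.65465 = 29.5127 kN.
I_c = (π/8 − 8/(9π))·r⁴ = 0.109757 × 1.3⁴ = 0.313477 m⁴.
Centre of pressure: y_p = y_c + I_c/(y_c·A) = 1.29074 + 0.313477/(1.29074 × 2.65465) = 1.29074 + 0.0914871 = 1.38223 m along the plane.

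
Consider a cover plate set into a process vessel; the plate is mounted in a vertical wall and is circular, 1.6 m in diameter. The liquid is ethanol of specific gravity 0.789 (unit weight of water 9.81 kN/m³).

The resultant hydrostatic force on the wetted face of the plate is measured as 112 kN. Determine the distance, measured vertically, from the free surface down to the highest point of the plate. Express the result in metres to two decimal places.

γ = 0.789 × 9.81 = 7.74009 kN/m³.
A = π(0.8)² = 2.01062 m².
From F = γ·h_c·A, the centroid depth is h_c = 112/(7.74009 × 2.01062) = 7.19684 m.
The centroid is at the centre, 0.8 m below the top of the plate, so the highest point sits at h_top = 7.19684 − 0.8 = 6.39684 m below the surface.

d_top ≈ 6.40 m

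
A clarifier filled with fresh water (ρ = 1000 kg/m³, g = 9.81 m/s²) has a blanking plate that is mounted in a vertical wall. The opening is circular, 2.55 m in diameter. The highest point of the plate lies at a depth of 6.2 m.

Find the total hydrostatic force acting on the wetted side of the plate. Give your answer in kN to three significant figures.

F ≈ 374 kN

γ = ρg = 1000 × 9.81 = 9810 N/m³ = 9.81 kN/m³.
The centroid is at the centre, 1.275 m below the top of the plate, so the centroid depth is h_c = 6.2 + 1.275 = 7.475 m.
A = π(1.275)² = 5.10705 m².
Resultant F = γ·h_c·A = 9.81 × 7.475 × 5.10705 = 374.499 kN.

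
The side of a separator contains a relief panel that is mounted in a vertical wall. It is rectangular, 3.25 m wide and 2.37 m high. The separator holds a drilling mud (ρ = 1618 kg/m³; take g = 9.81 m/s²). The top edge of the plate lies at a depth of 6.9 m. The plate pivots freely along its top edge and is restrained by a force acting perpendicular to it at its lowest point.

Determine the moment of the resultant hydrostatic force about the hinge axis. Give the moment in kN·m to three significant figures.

M ≈ 1230 kN·m

γ = ρg = 1618 × 9.81 / 1000 = 15.87258 kN/m³.
The centroid lies 2.37/2 = 1.185 m below the top edge, so the centroid depth is h_c = 6.9 + 1.185 = 8.085 m.
A = 3.25 × 2.37 = 7.7025 m².
Resultant F = γ·h_c·A = 15.87258 × 8.085 × 7.7025 = 988.46 kN.
I_c = b·h³/12 = 3.25 × 2.37³/12 = 3.60535 m⁴.
Centre of pressure: y_p = y_c + I_c/(y_c·A) = 8.085 + 3.60535/(8.085 × 7.7025) = 8.085 + 0.0578943 = 8.14289 m along the plane.
The resultant acts 1.185 + 0.0578943 = 1.24289 m (along the plate) below the hinge at the top edge, so the moment about the hinge is M = F × 1.24289 = 988.46 × 1.24289 = 1228.55 kN·m.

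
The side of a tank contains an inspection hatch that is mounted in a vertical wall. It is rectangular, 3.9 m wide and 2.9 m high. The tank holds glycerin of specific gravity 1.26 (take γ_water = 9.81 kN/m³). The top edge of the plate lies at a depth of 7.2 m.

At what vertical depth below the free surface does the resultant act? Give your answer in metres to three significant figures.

γ = 1.26 × 9.81 = 12.3606 kN/m³.
The centroid lies 2.9/2 = 1.45 m below the top edge, so the centroid depth is h_c = 7.2 + 1.45 = 8.65 m.
A = 3.9 × 2.9 = 11.31 m².
Resultant F = γ·h_c·A = 12.3606 × 8.65 × 11.31 = 1209.26 kN.
I_c = b·h³/12 = 3.9 × 2.9³/12 = 7.92642 m⁴.
Centre of pressure: y_p = y_c + I_c/(y_c·A) = 8.65 + 7.92642/(8.65 × 11.31) = 8.65 + 0.0810211 = 8.73102 m along the plane.

h_p = 8.73 m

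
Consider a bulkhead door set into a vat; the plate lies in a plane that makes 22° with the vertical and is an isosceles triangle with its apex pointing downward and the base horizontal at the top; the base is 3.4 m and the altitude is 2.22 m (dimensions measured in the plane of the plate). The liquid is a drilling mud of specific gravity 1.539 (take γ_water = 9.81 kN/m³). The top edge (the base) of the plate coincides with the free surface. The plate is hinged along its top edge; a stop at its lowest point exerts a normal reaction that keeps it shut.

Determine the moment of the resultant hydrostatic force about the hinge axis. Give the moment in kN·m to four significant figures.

M ≈ 43.39 kN·m

γ = 1.539 × 9.81 = 15.09759 kN/m³.
The plate makes 22° with the vertical, i.e. θ = 90° − 22° = 68° to the horizontal. Measuring y along the incline from the free-surface line, vertical depth h = y·sinθ with sinθ = 0.927184.
With the apex down, the centroid sits h/3 = 2.22/3 = 0.74 m below the base (the top edge), so y_c = 0.74 m and h_c = 0.74 × 0.927184 = 0.686116 m.
A = ½ × 3.4 × 2.22 = 3.774 m².
Resultant F = γ·h_c·A = 15.09759 × 0.686116 × 3.774 = 39.0937 kN.
I_c = b·h³/36 = 3.4 × 2.22³/36 = 1.03332 m⁴.
Centre of pressure: y_p = y_c + I_c/(y_c·A) = 0.74 + 1.03332/(0.74 × 3.774) = 0.74 + 0.37 = 1.11 m along the plane.
The resultant acts 0.74 + 0.37 = 1.11 m (along the plate) below the hinge at the top edge, so the moment about the hinge is M = F × 1.11 = 39.0937 × 1.11 = 43.394 kN·m.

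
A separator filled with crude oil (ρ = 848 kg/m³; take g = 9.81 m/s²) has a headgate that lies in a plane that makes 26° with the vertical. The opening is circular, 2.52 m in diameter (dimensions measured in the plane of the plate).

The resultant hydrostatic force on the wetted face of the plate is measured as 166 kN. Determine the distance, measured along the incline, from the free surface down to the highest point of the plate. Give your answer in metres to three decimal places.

y_top ≈ 3.191 m

γ = ρg = 848 × 9.81 / 1000 = 8.31888 kN/m³.
A = π(1.26)² = 4.98759 m².
From F = γ·h_c·A, the centroid depth is h_c = 166/(8.31888 × 4.98759) = 4.00085 m.
The plate makes 26° with the vertical, i.e. θ = 90° − 26° = 64° to the horizontal. Measuring y along the incline from the free-surface line, vertical depth h = y·sinθ with sinθ = 0.898794.
Along the incline, y_c = h_c/sinθ = 4.00085/0.898794 = 4.45135 m.
The centroid is at the centre, 1.26 m below the top of the plate, so the highest point sits at y_top = 4.45135 − 1.26 = 3.19135 m along the incline.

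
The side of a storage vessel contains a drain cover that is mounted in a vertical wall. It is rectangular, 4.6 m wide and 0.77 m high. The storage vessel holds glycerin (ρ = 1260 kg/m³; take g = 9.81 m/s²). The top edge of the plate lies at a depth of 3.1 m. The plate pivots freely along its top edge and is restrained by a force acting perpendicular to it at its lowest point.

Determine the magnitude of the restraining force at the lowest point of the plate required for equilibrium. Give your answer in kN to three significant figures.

γ = ρg = 1260 × 9.81 / 1000 = 12.3606 kN/m³.
The centroid lies 0.77/2 = 0.385 m below the top edge, so the centroid depth is h_c = 3.1 + 0.385 = 3.485 m.
A = 4.6 × 0.77 = 3.542 m².
Resultant F = γ·h_c·A = 12.3606 × 3.485 × 3.542 = 152.578 kN.
I_c = b·h³/12 = 4.6 × 0.77³/12 = 0.175004 m⁴.
Centre of pressure: y_p = y_c + I_c/(y_c·A) = 3.485 + 0.175004/(3.485 × 3.542) = 3.485 + 0.0141774 = 3.49918 m along the plane.
The resultant acts 0.385 + 0.0141774 = 0.399177 m (along the plate) below the hinge at the top edge, so the moment about the hinge is M = F × 0.399177 = 152.578 × 0.399177 = 60.9056 kN·m.
A normal force at the bottom, 0.77 m from the hinge, must supply this moment: P = 60.9056/0.77 = 79.0982 kN.

P ≈ 79.1 kN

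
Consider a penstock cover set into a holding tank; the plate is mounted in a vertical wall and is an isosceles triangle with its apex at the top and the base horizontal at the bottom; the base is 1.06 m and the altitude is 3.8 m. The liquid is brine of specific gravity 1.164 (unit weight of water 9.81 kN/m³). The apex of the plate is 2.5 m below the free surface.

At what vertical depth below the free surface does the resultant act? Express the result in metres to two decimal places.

γ = 1.164 × 9.81 = 11.41884 kN/m³.
With the apex up, the centroid sits 2h/3 = 2 × 3.8/3 = 2.53333 m below the apex, so the centroid depth is h_c = 2.5 + 2.53333 = 5.03333 m.
A = ½ × 1.06 × 3.8 = 2.014 m².
Resultant F = γ·h_c·A = 11.41884 × 5.03333 × 2.014 = 115.754 kN.
I_c = b·h³/36 = 1.06 × 3.8³/36 = 1.61568 m⁴.
Centre of pressure: y_p = y_c + I_c/(y_c·A) = 5.03333 + 1.61568/(5.03333 × 2.014) = 5.03333 + 0.159382 = 5.19271 m along the plane.

h_p = 5.19 m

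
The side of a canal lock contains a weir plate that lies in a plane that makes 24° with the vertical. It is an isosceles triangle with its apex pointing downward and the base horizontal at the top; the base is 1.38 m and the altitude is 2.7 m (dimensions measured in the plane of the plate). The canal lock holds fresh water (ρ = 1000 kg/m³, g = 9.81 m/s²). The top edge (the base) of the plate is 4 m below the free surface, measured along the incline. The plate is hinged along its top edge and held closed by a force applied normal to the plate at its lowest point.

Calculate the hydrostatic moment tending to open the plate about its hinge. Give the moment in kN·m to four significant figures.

γ = ρg = 1000 × 9.81 = 9810 N/m³ = 9.81 kN/m³.
The plate makes 24° with the vertical, i.e. θ = 90° − 24° = 66° to the horizontal. Measuring y along the incline from the free-surface line, vertical depth h = y·sinθ with sinθ = 0.913545.
With the apex down, the centroid sits h/3 = 2.7/3 = 0.9 m below the base (the top edge), so y_c = 4 + 0.9 = 4.9 m and h_c = 4.9 × 0.913545 = 4.47637 m.
A = ½ × 1.38 × 2.7 = 1.863 m².
Resultant F = γ·h_c·A = 9.81 × 4.47637 × 1.863 = 81.8103 kN.
I_c = b·h³/36 = 1.38 × 2.7³/36 = 0.754515 m⁴.
Centre of pressure: y_p = y_c + I_c/(y_c·A) = 4.9 + 0.754515/(4.9 × 1.863) = 4.9 + 0.0826531 = 4.98265 m along the plane.
The resultant acts 0.9 + 0.0826531 = 0.982653 m (along the plate) below the hinge at the top edge, so the moment about the hinge is M = F × 0.982653 = 81.8103 × 0.982653 = 80.3911 kN·m.

M ≈ 80.39 kN·m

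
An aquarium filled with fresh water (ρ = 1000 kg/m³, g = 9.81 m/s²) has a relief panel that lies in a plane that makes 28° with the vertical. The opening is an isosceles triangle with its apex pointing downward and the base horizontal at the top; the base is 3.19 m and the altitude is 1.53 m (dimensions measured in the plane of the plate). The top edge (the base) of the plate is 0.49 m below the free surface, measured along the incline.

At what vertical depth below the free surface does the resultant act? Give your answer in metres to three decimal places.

h_p = 0.998 m

γ = ρg = 1000 × 9.81 = 9810 N/m³ = 9.81 kN/m³.
The plate makes 28° with the vertical, i.e. θ = 90° − 28° = 62° to the horizontal. Measuring y along the incline from the free-surface line, vertical depth h = y·sinθ with sinθ = 0.882948.
With the apex down, the centroid sits h/3 = 1.53/3 = 0.51 m below the base (the top edge), so y_c = 0.49 + 0.51 = 1 m and h_c = 1 × 0.882948 = 0.882948 m.
A = ½ × 3.19 × 1.53 = 2.44035 m².
Resultant F = γ·h_c·A = 9.81 × 0.882948 × 2.44035 = 21.1376 kN.
I_c = b·h³/36 = 3.19 × 1.53³/36 = 0.317368 m⁴.
Centre of pressure: y_p = y_c + I_c/(y_c·A) = 1 + 0.317368/(1 × 2.44035) = 1 + 0.13005 = 1.13005 m along the plane.
Vertically, h_p = y_p·sinθ = 1.13005 × 0.882948 = 0.997775 m.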